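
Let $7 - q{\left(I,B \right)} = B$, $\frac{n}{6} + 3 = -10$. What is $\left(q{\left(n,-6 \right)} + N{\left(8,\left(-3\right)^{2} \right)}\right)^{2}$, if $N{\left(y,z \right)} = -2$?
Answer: $121$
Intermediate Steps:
$n = -78$ ($n = -18 + 6 \left(-10\right) = -18 - 60 = -78$)
$q{\left(I,B \right)} = 7 - B$
$\left(q{\left(n,-6 \right)} + N{\left(8,\left(-3\right)^{2} \right)}\right)^{2} = \left(\left(7 - -6\right) - 2\right)^{2} = \left(\left(7 + 6\right) - 2\right)^{2} = \left(13 - 2\right)^{2} = 11^{2} = 121$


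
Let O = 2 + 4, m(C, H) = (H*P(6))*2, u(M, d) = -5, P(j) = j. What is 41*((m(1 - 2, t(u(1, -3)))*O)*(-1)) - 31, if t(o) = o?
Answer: 14729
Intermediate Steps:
m(C, H) = 12*H (m(C, H) = (H*6)*2 = (6*H)*2 = 12*H)
O = 6
41*((m(1 - 2, t(u(1, -3)))*O)*(-1)) - 31 = 41*(((12*(-5))*6)*(-1)) - 31 = 41*(-60*6*(-1)) - 31 = 41*(-360*(-1)) - 31 = 41*360 - 31 = 14760 - 31 = 14729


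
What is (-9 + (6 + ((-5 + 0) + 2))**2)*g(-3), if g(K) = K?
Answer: 0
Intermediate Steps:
(-9 + (6 + ((-5 + 0) + 2))**2)*g(-3) = (-9 + (6 + ((-5 + 0) + 2))**2)*(-3) = (-9 + (6 + (-5 + 2))**2)*(-3) = (-9 + (6 - 3)**2)*(-3) = (-9 + 3**2)*(-3) = (-9 + 9)*(-3) = 0*(-3) = 0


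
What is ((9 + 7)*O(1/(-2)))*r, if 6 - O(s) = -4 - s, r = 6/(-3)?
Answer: -304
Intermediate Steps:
r = -2 (r = 6*(-⅓) = -2)
O(s) = 10 + s (O(s) = 6 - (-4 - s) = 6 + (4 + s) = 10 + s)
((9 + 7)*O(1/(-2)))*r = ((9 + 7)*(10 + 1/(-2)))*(-2) = (16*(10 - ½))*(-2) = (16*(19/2))*(-2) = 152*(-2) = -304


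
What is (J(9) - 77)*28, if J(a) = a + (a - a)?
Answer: -1904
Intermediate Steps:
J(a) = a (J(a) = a + 0 = a)
(J(9) - 77)*28 = (9 - 77)*28 = -68*28 = -1904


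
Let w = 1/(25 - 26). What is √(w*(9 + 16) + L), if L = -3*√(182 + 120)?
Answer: √(-25 - 3*√302) ≈ 8.7826*I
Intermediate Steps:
L = -3*√302 ≈ -52.134
w = -1 (w = 1/(-1) = -1)
√(w*(9 + 16) + L) = √(-(9 + 16) - 3*√302) = √(-1*25 - 3*√302) = √(-25 - 3*√302)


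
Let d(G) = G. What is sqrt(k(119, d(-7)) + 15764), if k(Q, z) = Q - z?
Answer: sqrt(15890) ≈ 126.06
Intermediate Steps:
sqrt(k(119, d(-7)) + 15764) = sqrt((119 - 1*(-7)) + 15764) = sqrt((119 + 7) + 15764) = sqrt(126 + 15764) = sqrt(15890)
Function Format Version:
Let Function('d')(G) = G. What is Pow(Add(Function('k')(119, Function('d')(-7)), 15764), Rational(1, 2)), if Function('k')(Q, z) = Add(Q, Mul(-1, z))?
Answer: Pow(15890, Rational(1, 2)) ≈ 126.06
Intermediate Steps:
Pow(Add(Function('k')(119, Function('d')(-7)), 15764), Rational(1, 2)) = Pow(Add(Add(119, Mul(-1, -7)), 15764), Rational(1, 2)) = Pow(Add(Add(119, 7), 15764), Rational(1, 2)) = Pow(Add(126, 15764), Rational(1, 2)) = Pow(15890, Rational(1, 2))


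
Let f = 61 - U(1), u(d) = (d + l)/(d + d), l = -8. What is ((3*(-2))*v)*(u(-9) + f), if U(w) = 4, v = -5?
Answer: 5215/3 ≈ 1738.3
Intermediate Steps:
u(d) = (-8 + d)/(2*d) (u(d) = (d - 8)/(d + d) = (-8 + d)/((2*d)) = (-8 + d)*(1/(2*d)) = (-8 + d)/(2*d))
f = 57 (f = 61 - 1*4 = 61 - 4 = 57)
((3*(-2))*v)*(u(-9) + f) = ((3*(-2))*(-5))*((½)*(-8 - 9)/(-9) + 57) = (-6*(-5))*((½)*(-⅑)*(-17) + 57) = 30*(17/18 + 57) = 30*(1043/18) = 5215/3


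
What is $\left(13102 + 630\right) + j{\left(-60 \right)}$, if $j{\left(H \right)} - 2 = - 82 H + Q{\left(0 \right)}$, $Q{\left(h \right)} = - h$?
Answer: $18654$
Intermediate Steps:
$j{\left(H \right)} = 2 - 82 H$
$\left(13102 + 630\right) + j{\left(-60 \right)} = \left(13102 + 630\right) + \left(2 - -4920\right) = 13732 + \left(2 + 4920\right) = 13732 + 4922 = 18654$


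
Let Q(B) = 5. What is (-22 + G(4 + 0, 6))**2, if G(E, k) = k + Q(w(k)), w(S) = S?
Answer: 121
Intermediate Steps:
G(E, k) = 5 + k (G(E, k) = k + 5 = 5 + k)
(-22 + G(4 + 0, 6))**2 = (-22 + (5 + 6))**2 = (-22 + 11)**2 = (-11)**2 = 121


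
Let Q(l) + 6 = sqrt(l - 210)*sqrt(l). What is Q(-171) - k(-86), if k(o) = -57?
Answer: 51 - 3*sqrt(7239) ≈ -204.25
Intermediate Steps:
Q(l) = -6 + sqrt(l)*sqrt(-210 + l) (Q(l) = -6 + sqrt(l - 210)*sqrt(l) = -6 + sqrt(-210 + l)*sqrt(l) = -6 + sqrt(l)*sqrt(-210 + l))
Q(-171) - k(-86) = (-6 + sqrt(-171)*sqrt(-210 - 171)) - 1*(-57) = (-6 + (3*I*sqrt(19))*sqrt(-381)) + 57 = (-6 + (3*I*sqrt(19))*(I*sqrt(381))) + 57 = (-6 - 3*sqrt(7239)) + 57 = 51 - 3*sqrt(7239)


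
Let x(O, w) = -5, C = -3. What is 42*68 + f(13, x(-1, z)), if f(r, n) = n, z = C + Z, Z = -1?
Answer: 2851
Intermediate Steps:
z = -4 (z = -3 - 1 = -4)
42*68 + f(13, x(-1, z)) = 42*68 - 5 = 2856 - 5 = 2851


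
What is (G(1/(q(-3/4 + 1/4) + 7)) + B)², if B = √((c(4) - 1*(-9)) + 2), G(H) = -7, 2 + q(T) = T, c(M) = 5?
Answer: 9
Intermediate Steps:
q(T) = -2 + T
B = 4 (B = √((5 - 1*(-9)) + 2) = √((5 + 9) + 2) = √(14 + 2) = √16 = 4)
(G(1/(q(-3/4 + 1/4) + 7)) + B)² = (-7 + 4)² = (-3)² = 9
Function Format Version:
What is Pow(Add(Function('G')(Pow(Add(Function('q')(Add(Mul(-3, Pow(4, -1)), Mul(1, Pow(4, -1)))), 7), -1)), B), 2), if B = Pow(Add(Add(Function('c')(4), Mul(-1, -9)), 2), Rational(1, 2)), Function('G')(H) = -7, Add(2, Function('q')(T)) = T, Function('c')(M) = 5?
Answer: 9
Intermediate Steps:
Function('q')(T) = Add(-2, T)
B = 4 (B = Pow(Add(Add(5, Mul(-1, -9)), 2), Rational(1, 2)) = Pow(Add(Add(5, 9), 2), Rational(1, 2)) = Pow(Add(14, 2), Rational(1, 2)) = Pow(16, Rational(1, 2)) = 4)
Pow(Add(Function('G')(Pow(Add(Function('q')(Add(Mul(-3, Pow(4, -1)), Mul(1, Pow(4, -1)))), 7), -1)), B), 2) = Pow(Add(-7, 4), 2) = Pow(-3, 2) = 9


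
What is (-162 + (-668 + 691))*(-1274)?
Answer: 177086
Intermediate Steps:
(-162 + (-668 + 691))*(-1274) = (-162 + 23)*(-1274) = -139*(-1274) = 177086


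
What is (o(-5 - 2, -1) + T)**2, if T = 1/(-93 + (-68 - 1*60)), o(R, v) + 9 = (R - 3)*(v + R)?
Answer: 246176100/48841 ≈ 5040.4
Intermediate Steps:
o(R, v) = -9 + (-3 + R)*(R + v) (o(R, v) = -9 + (R - 3)*(v + R) = -9 + (-3 + R)*(R + v))
T = -1/221 (T = 1/(-93 + (-68 - 60)) = 1/(-93 - 128) = 1/(-221) = -1/221 ≈ -0.0045249)
(o(-5 - 2, -1) + T)**2 = ((-9 + (-5 - 2)**2 - 3*(-5 - 2) - 3*(-1) + (-5 - 2)*(-1)) - 1/221)**2 = ((-9 + (-7)**2 - 3*(-7) + 3 - 7*(-1)) - 1/221)**2 = ((-9 + 49 + 21 + 3 + 7) - 1/221)**2 = (71 - 1/221)**2 = (15690/221)**2 = 246176100/48841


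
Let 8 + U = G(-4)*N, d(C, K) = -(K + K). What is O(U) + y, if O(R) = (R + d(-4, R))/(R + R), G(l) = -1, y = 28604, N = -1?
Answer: 57207/2 ≈ 28604.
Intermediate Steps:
d(C, K) = -2*K
U = -7 (U = -8 - 1*(-1) = -8 + 1 = -7)
O(R) = -½ (O(R) = (R - 2*R)/(R + R) = (-R)/((2*R)) = (-R)*(1/(2*R)) = -½)
O(U) + y = -½ + 28604 = 57207/2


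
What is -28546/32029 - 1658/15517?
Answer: -496052364/496993993 ≈ -0.99811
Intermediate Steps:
-28546/32029 - 1658/15517 = -496052364/496993993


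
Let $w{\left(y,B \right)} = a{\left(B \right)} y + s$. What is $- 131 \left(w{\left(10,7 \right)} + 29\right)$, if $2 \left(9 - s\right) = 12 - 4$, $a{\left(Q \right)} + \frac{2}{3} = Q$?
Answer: $- \frac{38252}{3} \approx -12751.0$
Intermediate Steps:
$a{\left(Q \right)} = - \frac{2}{3} + Q$
$s = 5$ ($s = 9 - \frac{12 - 4}{2} = 9 - 4 = 5$)
$w{\left(y,B \right)} = 5 + y \left(- \frac{2}{3} + B\right)$ ($w{\left(y,B \right)} = \left(- \frac{2}{3} + B\right) y + 5 = y \left(- \frac{2}{3} + B\right) + 5 = 5 + y \left(- \frac{2}{3} + B\right)$)
$- 131 \left(w{\left(10,7 \right)} + 29\right) = - 131 \left(\left(5 + \frac{1}{3} \cdot 10 \left(-2 + 3 \cdot 7\right)\right) + 29\right) = - 131 \left(\left(5 + \frac{1}{3} \cdot 10 \left(-2 + 21\right)\right) + 29\right) = - 131 \left(\left(5 + \frac{1}{3} \cdot 10 \cdot 19\right) + 29\right) = - 131 \left(\left(5 + \frac{190}{3}\right) + 29\right) = - 131 \left(\frac{205}{3} + 29\right) = \left(-131\right) \frac{292}{3} = - \frac{38252}{3}$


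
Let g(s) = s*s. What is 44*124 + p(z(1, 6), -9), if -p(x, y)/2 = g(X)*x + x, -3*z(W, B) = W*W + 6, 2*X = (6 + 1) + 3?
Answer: 16732/3 ≈ 5577.3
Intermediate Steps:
X = 5 (X = ((6 + 1) + 3)/2 = (7 + 3)/2 = (1/2)*10 = 5)
g(s) = s**2
z(W, B) = -2 - W**2/3 (z(W, B) = -(W*W + 6)/3 = -(W**2 + 6)/3 = -(6 + W**2)/3 = -2 - W**2/3)
p(x, y) = -52*x (p(x, y) = -2*(5**2*x + x) = -2*(25*x + x) = -52*x)
44*124 + p(z(1, 6), -9) = 44*124 - 52*(-2 - 1/3*1**2) = 5456 - 52*(-2 - 1/3*1) = 5456 - 52*(-2 - 1/3) = 5456 - 52*(-7/3) = 5456 + 364/3 = 16732/3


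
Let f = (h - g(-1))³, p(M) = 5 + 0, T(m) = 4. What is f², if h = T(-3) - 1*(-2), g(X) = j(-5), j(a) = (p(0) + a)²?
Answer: 46656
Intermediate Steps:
p(M) = 5
j(a) = (5 + a)²
g(X) = 0 (g(X) = (5 - 5)² = 0² = 0)
h = 6 (h = 4 - 1*(-2) = 4 + 2 = 6)
f = 216 (f = (6 - 1*0)³ = (6 + 0)³ = 6³ = 216)
f² = 216² = 46656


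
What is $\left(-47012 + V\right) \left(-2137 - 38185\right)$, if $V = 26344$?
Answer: $833375096$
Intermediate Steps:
$\left(-47012 + V\right) \left(-2137 - 38185\right) = \left(-47012 + 26344\right) \left(-2137 - 38185\right) = \left(-20668\right) \left(-40322\right) = 833375096$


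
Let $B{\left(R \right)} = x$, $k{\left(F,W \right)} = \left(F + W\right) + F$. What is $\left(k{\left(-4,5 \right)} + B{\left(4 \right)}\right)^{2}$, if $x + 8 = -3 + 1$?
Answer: $169$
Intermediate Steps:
$k{\left(F,W \right)} = W + 2 F$
$x = -10$ ($x = -8 + \left(-3 + 1\right) = -8 - 2 = -10$)
$B{\left(R \right)} = -10$
$\left(k{\left(-4,5 \right)} + B{\left(4 \right)}\right)^{2} = \left(\left(5 + 2 \left(-4\right)\right) - 10\right)^{2} = \left(\left(5 - 8\right) - 10\right)^{2} = \left(-3 - 10\right)^{2} = \left(-13\right)^{2} = 169$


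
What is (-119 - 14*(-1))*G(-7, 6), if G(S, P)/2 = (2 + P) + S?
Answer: -210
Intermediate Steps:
G(S, P) = 4 + 2*P + 2*S (G(S, P) = 2*((2 + P) + S) = 2*(2 + P + S) = 4 + 2*P + 2*S)
(-119 - 14*(-1))*G(-7, 6) = (-119 - 14*(-1))*(4 + 2*6 + 2*(-7)) = (-119 + 14)*(4 + 12 - 14) = -105*2 = -210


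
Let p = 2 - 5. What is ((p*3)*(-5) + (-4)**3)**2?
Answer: 361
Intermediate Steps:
p = -3
((p*3)*(-5) + (-4)**3)**2 = (-3*3*(-5) + (-4)**3)**2 = (-9*(-5) - 64)**2 = (45 - 64)**2 = (-19)**2 = 361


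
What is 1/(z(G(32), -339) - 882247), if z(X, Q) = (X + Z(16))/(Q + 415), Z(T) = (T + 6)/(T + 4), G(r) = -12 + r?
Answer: -760/670507509 ≈ -1.1335e-6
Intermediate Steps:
Z(T) = (6 + T)/(4 + T)
z(X, Q) = (11/10 + X)/(415 + Q) (z(X, Q) = (X + (6 + 16)/(4 + 16))/(Q + 415) = (X + 22/20)/(415 + Q) = (X + (1/20)*22)/(415 + Q) = (X + 11/10)/(415 + Q) = (11/10 + X)/(415 + Q))
1/(z(G(32), -339) - 882247) = 1/((11/10 + (-12 + 32))/(415 - 339) - 882247) = 1/((11/10 + 20)/76 - 882247) = 1/((1/76)*(211/10) - 882247) = 1/(211/760 - 882247) = 1/(-670507509/760) = -760/670507509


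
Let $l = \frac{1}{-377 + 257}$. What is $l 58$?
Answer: $- \frac{29}{60} \approx -0.48333$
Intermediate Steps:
$l = - \frac{1}{120}$ ($l = \frac{1}{-120} = - \frac{1}{120} \approx -0.0083333$)
$l 58 = \left(- \frac{1}{120}\right) 58 = - \frac{29}{60}$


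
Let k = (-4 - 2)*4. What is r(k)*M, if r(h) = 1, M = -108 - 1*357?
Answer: -465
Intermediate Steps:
M = -465 (M = -108 - 357 = -465)
k = -24 (k = -6*4 = -24)
r(k)*M = 1*(-465) = -465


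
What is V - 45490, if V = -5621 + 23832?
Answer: -27279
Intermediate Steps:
V = 18211
V - 45490 = 18211 - 45490 = -27279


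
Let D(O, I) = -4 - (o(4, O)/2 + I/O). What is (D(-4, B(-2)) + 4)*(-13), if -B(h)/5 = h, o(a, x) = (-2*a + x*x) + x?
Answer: -13/2 ≈ -6.5000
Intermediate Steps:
o(a, x) = x + x**2 - 2*a (o(a, x) = (-2*a + x**2) + x = (x**2 - 2*a) + x = x + x**2 - 2*a)
B(h) = -5*h
D(O, I) = -O/2 - O**2/2 - I/O (D(O, I) = -4 - ((O + O**2 - 2*4)/2 + I/O) = -4 - ((O + O**2 - 8)*(1/2) + I/O) = -4 - ((-8 + O + O**2)*(1/2) + I/O) = -4 - ((-4 + O/2 + O**2/2) + I/O) = -4 - (-4 + O/2 + O**2/2 + I/O) = -4 + (4 - O/2 - O**2/2 - I/O) = -O/2 - O**2/2 - I/O)
(D(-4, B(-2)) + 4)*(-13) = ((-(-5)*(-2) + (1/2)*(-4)**2*(-1 - 1*(-4)))/(-4) + 4)*(-13) = (-(-1*10 + (1/2)*16*(-1 + 4))/4 + 4)*(-13) = (-(-10 + (1/2)*16*3)/4 + 4)*(-13) = (-(-10 + 24)/4 + 4)*(-13) = (-1/4*14 + 4)*(-13) = (-7/2 + 4)*(-13) = (1/2)*(-13) = -13/2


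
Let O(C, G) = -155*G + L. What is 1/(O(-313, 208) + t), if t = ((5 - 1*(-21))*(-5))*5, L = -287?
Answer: -1/33177 ≈ -3.0141e-5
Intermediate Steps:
t = -650 (t = ((5 + 21)*(-5))*5 = (26*(-5))*5 = -130*5 = -650)
O(C, G) = -287 - 155*G (O(C, G) = -155*G - 287 = -287 - 155*G)
1/(O(-313, 208) + t) = 1/((-287 - 155*208) - 650) = 1/((-287 - 32240) - 650) = 1/(-32527 - 650) = 1/(-33177) = -1/33177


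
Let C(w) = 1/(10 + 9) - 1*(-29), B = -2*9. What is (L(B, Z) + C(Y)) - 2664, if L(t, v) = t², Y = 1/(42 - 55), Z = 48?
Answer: -43908/19 ≈ -2310.9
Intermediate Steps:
B = -18
Y = -1/13 (Y = 1/(-13) = -1/13 ≈ -0.076923)
C(w) = 552/19 (C(w) = 1/19 + 29 = 552/19)
(L(B, Z) + C(Y)) - 2664 = ((-18)² + 552/19) - 2664 = (324 + 552/19) - 2664 = 6708/19 - 2664 = -43908/19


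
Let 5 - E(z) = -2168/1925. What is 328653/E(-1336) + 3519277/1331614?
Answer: 280832151507337/5234574634 ≈ 53650.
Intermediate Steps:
E(z) = 11793/1925 (E(z) = 5 - (-2168)/1925 = 5 - 1*(-2168/1925) = 5 + 2168/1925 = 11793/1925)
328653/E(-1336) + 3519277/1331614 = 328653/(11793/1925) + 3519277/1331614 = 328653*(1925/11793) + 3519277*(1/1331614) = 210885675/3931 + 3519277/1331614 = 280832151507337/5234574634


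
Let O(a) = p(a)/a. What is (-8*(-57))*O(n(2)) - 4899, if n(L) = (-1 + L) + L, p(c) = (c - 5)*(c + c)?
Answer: -6723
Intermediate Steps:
p(c) = 2*c*(-5 + c) (p(c) = (-5 + c)*(2*c) = 2*c*(-5 + c))
n(L) = -1 + 2*L
O(a) = -10 + 2*a (O(a) = (2*a*(-5 + a))/a = -10 + 2*a)
(-8*(-57))*O(n(2)) - 4899 = (-8*(-57))*(-10 + 2*(-1 + 2*2)) - 4899 = 456*(-10 + 2*(-1 + 4)) - 4899 = 456*(-10 + 2*3) - 4899 = 456*(-10 + 6) - 4899 = 456*(-4) - 4899 = -1824 - 4899 = -6723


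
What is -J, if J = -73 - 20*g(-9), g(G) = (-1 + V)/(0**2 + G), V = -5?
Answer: 259/3 ≈ 86.333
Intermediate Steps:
g(G) = -6/G (g(G) = (-1 - 5)/(0**2 + G) = -6/(0 + G) = -6/G)
J = -259/3 (J = -73 - (-120)/(-9) = -73 - (-120)*(-1)/9 = -73 - 20*2/3 = -73 - 40/3 = -259/3 ≈ -86.333)
-J = -1*(-259/3) = 259/3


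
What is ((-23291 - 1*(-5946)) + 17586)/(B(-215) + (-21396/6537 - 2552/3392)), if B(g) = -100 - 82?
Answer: -222658936/171868141 ≈ -1.2955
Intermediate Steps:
B(g) = -182
((-23291 - 1*(-5946)) + 17586)/(B(-215) + (-21396/6537 - 2552/3392)) = ((-23291 - 1*(-5946)) + 17586)/(-182 + (-21396/6537 - 2552/3392)) = ((-23291 + 5946) + 17586)/(-182 + (-21396*1/6537 - 2552*1/3392)) = (-17345 + 17586)/(-182 + (-7132/2179 - 319/424)) = 241/(-182 - 3719069/923896) = 241/(-171868141/923896) = 241*(-923896/171868141) = -222658936/171868141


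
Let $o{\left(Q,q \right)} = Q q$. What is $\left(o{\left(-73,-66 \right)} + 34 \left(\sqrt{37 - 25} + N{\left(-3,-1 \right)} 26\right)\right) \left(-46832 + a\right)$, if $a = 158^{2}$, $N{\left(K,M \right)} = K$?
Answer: $-47366088 - 1487024 \sqrt{3} \approx -4.9942 \cdot 10^{7}$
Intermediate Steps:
$a = 24964$
$\left(o{\left(-73,-66 \right)} + 34 \left(\sqrt{37 - 25} + N{\left(-3,-1 \right)} 26\right)\right) \left(-46832 + a\right) = \left(\left(-73\right) \left(-66\right) + 34 \left(\sqrt{37 - 25} - 78\right)\right) \left(-46832 + 24964\right) = \left(4818 + 34 \left(\sqrt{12} - 78\right)\right) \left(-21868\right) = \left(4818 + 34 \left(2 \sqrt{3} - 78\right)\right) \left(-21868\right) = \left(4818 + 34 \left(-78 + 2 \sqrt{3}\right)\right) \left(-21868\right) = \left(4818 - \left(2652 - 68 \sqrt{3}\right)\right) \left(-21868\right) = \left(2166 + 68 \sqrt{3}\right) \left(-21868\right) = -47366088 - 1487024 \sqrt{3}$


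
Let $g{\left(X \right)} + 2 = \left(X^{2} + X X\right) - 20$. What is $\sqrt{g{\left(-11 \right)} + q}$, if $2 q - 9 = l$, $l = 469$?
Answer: $3 \sqrt{51} \approx 21.424$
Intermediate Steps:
$g{\left(X \right)} = -22 + 2 X^{2}$ ($g{\left(X \right)} = -2 - \left(20 - X^{2} - X X\right) = -2 + \left(\left(X^{2} + X^{2}\right) - 20\right) = -2 + \left(2 X^{2} - 20\right) = -2 + \left(-20 + 2 X^{2}\right) = -22 + 2 X^{2}$)
$q = 239$ ($q = \frac{9}{2} + \frac{1}{2} \cdot 469 = \frac{9}{2} + \frac{469}{2} = 239$)
$\sqrt{g{\left(-11 \right)} + q} = \sqrt{\left(-22 + 2 \left(-11\right)^{2}\right) + 239} = \sqrt{\left(-22 + 2 \cdot 121\right) + 239} = \sqrt{\left(-22 + 242\right) + 239} = \sqrt{220 + 239} = \sqrt{459} = 3 \sqrt{51}$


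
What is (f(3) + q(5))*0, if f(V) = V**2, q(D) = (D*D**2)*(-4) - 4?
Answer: 0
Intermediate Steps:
q(D) = -4 - 4*D**3 (q(D) = D**3*(-4) - 4 = -4*D**3 - 4 = -4 - 4*D**3)
(f(3) + q(5))*0 = (3**2 + (-4 - 4*5**3))*0 = (9 + (-4 - 4*125))*0 = (9 + (-4 - 500))*0 = (9 - 504)*0 = -495*0 = 0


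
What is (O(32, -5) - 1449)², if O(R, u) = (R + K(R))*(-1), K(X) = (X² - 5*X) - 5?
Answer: 5475600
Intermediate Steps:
K(X) = -5 + X² - 5*X
O(R, u) = 5 - R² + 4*R (O(R, u) = (R + (-5 + R² - 5*R))*(-1) = (-5 + R² - 4*R)*(-1) = 5 - R² + 4*R)
(O(32, -5) - 1449)² = ((5 - 1*32² + 4*32) - 1449)² = ((5 - 1*1024 + 128) - 1449)² = ((5 - 1024 + 128) - 1449)² = (-891 - 1449)² = (-2340)² = 5475600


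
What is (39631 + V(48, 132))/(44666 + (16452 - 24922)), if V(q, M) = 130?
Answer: 39761/36196 ≈ 1.0985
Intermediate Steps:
(39631 + V(48, 132))/(44666 + (16452 - 24922)) = (39631 + 130)/(44666 + (16452 - 24922)) = 39761/(44666 - 8470) = 39761/36196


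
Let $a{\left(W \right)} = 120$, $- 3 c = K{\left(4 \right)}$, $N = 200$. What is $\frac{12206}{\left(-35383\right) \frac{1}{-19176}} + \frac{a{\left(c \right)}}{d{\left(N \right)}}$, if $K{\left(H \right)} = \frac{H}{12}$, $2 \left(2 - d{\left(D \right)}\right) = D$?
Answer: $\frac{11466927564}{1733767} \approx 6613.9$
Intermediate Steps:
$d{\left(D \right)} = 2 - \frac{D}{2}$
$K{\left(H \right)} = \frac{H}{12}$ ($K{\left(H \right)} = H \frac{1}{12} = \frac{H}{12}$)
$c = - \frac{1}{9}$ ($c = - \frac{\frac{1}{12} \cdot 4}{3} = \left(- \frac{1}{3}\right) \frac{1}{3} = - \frac{1}{9} \approx -0.11111$)
$\frac{12206}{\left(-35383\right) \frac{1}{-19176}} + \frac{a{\left(c \right)}}{d{\left(N \right)}} = \frac{12206}{\left(-35383\right) \frac{1}{-19176}} + \frac{120}{2 - 100} = \frac{12206}{\left(-35383\right) \left(- \frac{1}{19176}\right)} + \frac{120}{2 - 100} = \frac{12206}{\frac{35383}{19176}} + \frac{120}{-98} = 12206 \cdot \frac{19176}{35383} + 120 \left(- \frac{1}{98}\right) = \frac{234062256}{35383} - \frac{60}{49} = \frac{11466927564}{1733767}$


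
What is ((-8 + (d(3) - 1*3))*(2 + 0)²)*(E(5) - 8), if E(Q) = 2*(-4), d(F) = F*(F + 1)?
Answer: -64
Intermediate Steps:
d(F) = F*(1 + F)
E(Q) = -8
((-8 + (d(3) - 1*3))*(2 + 0)²)*(E(5) - 8) = ((-8 + (3*(1 + 3) - 1*3))*(2 + 0)²)*(-8 - 8) = ((-8 + (3*4 - 3))*2²)*(-16) = ((-8 + (12 - 3))*4)*(-16) = ((-8 + 9)*4)*(-16) = (1*4)*(-16) = 4*(-16) = -64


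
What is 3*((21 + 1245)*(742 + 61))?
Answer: 3049794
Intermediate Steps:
3*((21 + 1245)*(742 + 61)) = 3*(1266*803) = 3*1016598 = 3049794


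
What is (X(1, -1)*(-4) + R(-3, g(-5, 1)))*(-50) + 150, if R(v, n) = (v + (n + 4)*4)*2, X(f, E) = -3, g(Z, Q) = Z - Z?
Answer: -1750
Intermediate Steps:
g(Z, Q) = 0
R(v, n) = 32 + 2*v + 8*n (R(v, n) = (v + (4 + n)*4)*2 = (v + (16 + 4*n))*2 = (16 + v + 4*n)*2 = 32 + 2*v + 8*n)
(X(1, -1)*(-4) + R(-3, g(-5, 1)))*(-50) + 150 = (-3*(-4) + (32 + 2*(-3) + 8*0))*(-50) + 150 = (12 + (32 - 6 + 0))*(-50) + 150 = (12 + 26)*(-50) + 150 = 38*(-50) + 150 = -1900 + 150 = -1750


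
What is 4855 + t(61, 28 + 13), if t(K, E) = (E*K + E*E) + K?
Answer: 9098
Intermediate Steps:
t(K, E) = K + E**2 + E*K (t(K, E) = (E*K + E**2) + K = (E**2 + E*K) + K = K + E**2 + E*K)
4855 + t(61, 28 + 13) = 4855 + (61 + (28 + 13)**2 + (28 + 13)*61) = 4855 + (61 + 41**2 + 41*61) = 4855 + (61 + 1681 + 2501) = 4855 + 4243 = 9098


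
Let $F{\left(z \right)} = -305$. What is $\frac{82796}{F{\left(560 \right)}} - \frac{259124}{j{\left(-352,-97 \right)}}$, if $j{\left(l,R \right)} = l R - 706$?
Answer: $- \frac{1423782734}{5099295} \approx -279.21$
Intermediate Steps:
$j{\left(l,R \right)} = -706 + R l$ ($j{\left(l,R \right)} = R l - 706 = -706 + R l$)
$\frac{82796}{F{\left(560 \right)}} - \frac{259124}{j{\left(-352,-97 \right)}} = \frac{82796}{-305} - \frac{259124}{-706 - -34144} = 82796 \left(- \frac{1}{305}\right) - \frac{259124}{-706 + 34144} = - \frac{82796}{305} - \frac{259124}{33438} = - \frac{82796}{305} - \frac{129562}{16719} = - \frac{1423782734}{5099295}$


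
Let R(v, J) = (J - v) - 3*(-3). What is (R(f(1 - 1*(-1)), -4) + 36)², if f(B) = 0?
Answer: 1681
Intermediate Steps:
R(v, J) = 9 + J - v (R(v, J) = (J - v) + 9 = 9 + J - v)
(R(f(1 - 1*(-1)), -4) + 36)² = ((9 - 4 - 1*0) + 36)² = ((9 - 4 + 0) + 36)² = (5 + 36)² = 41² = 1681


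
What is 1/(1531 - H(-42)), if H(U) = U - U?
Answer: 1/1531 ≈ 0.00065317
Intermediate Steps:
H(U) = 0
1/(1531 - H(-42)) = 1/(1531 - 1*0) = 1/(1531 + 0) = 1/1531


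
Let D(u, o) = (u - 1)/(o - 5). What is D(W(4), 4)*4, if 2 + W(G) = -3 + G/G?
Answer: 20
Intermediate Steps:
W(G) = -4 (W(G) = -2 + (-3 + G/G) = -2 + (-3 + 1) = -2 - 2 = -4)
D(u, o) = (-1 + u)/(-5 + o)
D(W(4), 4)*4 = ((-1 - 4)/(-5 + 4))*4 = (-5/(-1))*4 = -1*(-5)*4 = 5*4 = 20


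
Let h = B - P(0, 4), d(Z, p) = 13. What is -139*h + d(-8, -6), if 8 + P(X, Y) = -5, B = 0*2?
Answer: -1794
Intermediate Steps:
B = 0
P(X, Y) = -13 (P(X, Y) = -8 - 5 = -13)
h = 13 (h = 0 - 1*(-13) = 0 + 13 = 13)
-139*h + d(-8, -6) = -139*13 + 13 = -1807 + 13 = -1794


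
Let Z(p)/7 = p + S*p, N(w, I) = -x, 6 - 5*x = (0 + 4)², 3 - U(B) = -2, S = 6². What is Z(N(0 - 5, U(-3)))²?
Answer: 268324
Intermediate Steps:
S = 36
U(B) = 5 (U(B) = 3 - 1*(-2) = 3 + 2 = 5)
x = -2 (x = 6/5 - (0 + 4)²/5 = 6/5 - ⅕*4² = 6/5 - ⅕*16 = 6/5 - 16/5 = -2)
N(w, I) = 2 (N(w, I) = -1*(-2) = 2)
Z(p) = 259*p (Z(p) = 7*(p + 36*p) = 7*(37*p) = 259*p)
Z(N(0 - 5, U(-3)))² = (259*2)² = 518² = 268324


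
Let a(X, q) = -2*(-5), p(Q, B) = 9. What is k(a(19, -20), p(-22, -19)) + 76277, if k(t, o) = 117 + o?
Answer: 76403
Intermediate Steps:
a(X, q) = 10
k(a(19, -20), p(-22, -19)) + 76277 = (117 + 9) + 76277 = 126 + 76277 = 76403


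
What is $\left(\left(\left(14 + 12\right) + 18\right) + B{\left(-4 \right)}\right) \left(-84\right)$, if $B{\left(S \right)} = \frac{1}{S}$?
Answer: $-3675$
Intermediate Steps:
$\left(\left(\left(14 + 12\right) + 18\right) + B{\left(-4 \right)}\right) \left(-84\right) = \left(\left(\left(14 + 12\right) + 18\right) + \frac{1}{-4}\right) \left(-84\right) = \left(\left(26 + 18\right) - \frac{1}{4}\right) \left(-84\right) = \left(44 - \frac{1}{4}\right) \left(-84\right) = \frac{175}{4} \left(-84\right) = -3675$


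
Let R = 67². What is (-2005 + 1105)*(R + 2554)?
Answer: -6338700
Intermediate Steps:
R = 4489
(-2005 + 1105)*(R + 2554) = (-2005 + 1105)*(4489 + 2554) = -900*7043 = -6338700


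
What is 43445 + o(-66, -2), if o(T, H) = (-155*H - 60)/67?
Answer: 2911065/67 ≈ 43449.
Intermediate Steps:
o(T, H) = -60/67 - 155*H/67 (o(T, H) = (-60 - 155*H)*(1/67) = -60/67 - 155*H/67)
43445 + o(-66, -2) = 43445 + (-60/67 - 155/67*(-2)) = 43445 + (-60/67 + 310/67) = 43445 + 250/67 = 2911065/67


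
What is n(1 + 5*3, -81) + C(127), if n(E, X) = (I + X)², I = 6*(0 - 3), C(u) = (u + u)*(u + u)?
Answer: 74317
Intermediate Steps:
C(u) = 4*u² (C(u) = (2*u)*(2*u) = 4*u²)
I = -18 (I = 6*(-3) = -18)
n(E, X) = (-18 + X)²
n(1 + 5*3, -81) + C(127) = (-18 - 81)² + 4*127² = (-99)² + 4*16129 = 9801 + 64516 = 74317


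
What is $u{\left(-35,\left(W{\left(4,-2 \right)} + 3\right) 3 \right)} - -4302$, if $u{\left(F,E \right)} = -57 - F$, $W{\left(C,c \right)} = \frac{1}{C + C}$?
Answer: $4280$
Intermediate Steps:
$W{\left(C,c \right)} = \frac{1}{2 C}$
$u{\left(-35,\left(W{\left(4,-2 \right)} + 3\right) 3 \right)} - -4302 = \left(-57 - -35\right) - -4302 = \left(-57 + 35\right) + 4302 = -22 + 4302 = 4280$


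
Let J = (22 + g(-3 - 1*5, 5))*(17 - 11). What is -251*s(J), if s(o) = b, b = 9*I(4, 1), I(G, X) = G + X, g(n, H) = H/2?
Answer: -11295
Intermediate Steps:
g(n, H) = H/2 (g(n, H) = H*(½) = H/2)
J = 147 (J = (22 + (½)*5)*(17 - 11) = (22 + 5/2)*6 = (49/2)*6 = 147)
b = 45 (b = 9*(4 + 1) = 9*5 = 45)
s(o) = 45
-251*s(J) = -251*45 = -11295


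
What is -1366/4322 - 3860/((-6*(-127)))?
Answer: -4430953/823341 ≈ -5.3817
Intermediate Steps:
-1366/4322 - 3860/((-6*(-127))) = -1366*1/4322 - 3860/762 = -683/2161 - 3860*1/762 = -683/2161 - 1930/381 = -4430953/823341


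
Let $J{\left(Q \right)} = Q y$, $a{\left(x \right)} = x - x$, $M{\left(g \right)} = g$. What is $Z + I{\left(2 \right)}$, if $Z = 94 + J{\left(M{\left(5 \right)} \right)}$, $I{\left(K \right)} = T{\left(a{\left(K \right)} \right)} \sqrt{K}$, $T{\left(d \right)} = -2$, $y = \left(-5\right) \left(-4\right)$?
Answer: $194 - 2 \sqrt{2} \approx 191.17$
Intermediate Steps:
$y = 20$
$a{\left(x \right)} = 0$
$J{\left(Q \right)} = 20 Q$ ($J{\left(Q \right)} = Q 20 = 20 Q$)
$I{\left(K \right)} = - 2 \sqrt{K}$
$Z = 194$ ($Z = 94 + 20 \cdot 5 = 94 + 100 = 194$)
$Z + I{\left(2 \right)} = 194 - 2 \sqrt{2}$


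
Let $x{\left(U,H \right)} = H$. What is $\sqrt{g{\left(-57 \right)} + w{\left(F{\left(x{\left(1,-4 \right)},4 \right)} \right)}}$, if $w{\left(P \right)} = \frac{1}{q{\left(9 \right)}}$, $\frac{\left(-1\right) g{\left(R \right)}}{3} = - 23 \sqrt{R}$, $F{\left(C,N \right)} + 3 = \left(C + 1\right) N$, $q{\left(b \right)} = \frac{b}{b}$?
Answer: $\sqrt{1 + 69 i \sqrt{57}} \approx 16.155 + 16.124 i$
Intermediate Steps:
$q{\left(b \right)} = 1$
$F{\left(C,N \right)} = -3 + N \left(1 + C\right)$ ($F{\left(C,N \right)} = -3 + \left(C + 1\right) N = -3 + \left(1 + C\right) N = -3 + N \left(1 + C\right)$)
$g{\left(R \right)} = 69 \sqrt{R}$ ($g{\left(R \right)} = - 3 \left(- 23 \sqrt{R}\right) = 69 \sqrt{R}$)
$w{\left(P \right)} = 1$ ($w{\left(P \right)} = 1^{-1} = 1$)
$\sqrt{g{\left(-57 \right)} + w{\left(F{\left(x{\left(1,-4 \right)},4 \right)} \right)}} = \sqrt{69 \sqrt{-57} + 1} = \sqrt{69 i \sqrt{57} + 1} = \sqrt{1 + 69 i \sqrt{57}}$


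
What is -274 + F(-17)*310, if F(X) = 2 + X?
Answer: -4924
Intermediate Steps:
-274 + F(-17)*310 = -274 + (2 - 17)*310 = -274 - 15*310 = -274 - 4650 = -4924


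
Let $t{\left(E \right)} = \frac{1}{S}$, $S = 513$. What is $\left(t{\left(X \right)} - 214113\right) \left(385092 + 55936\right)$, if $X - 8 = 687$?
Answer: $- \frac{2549605337216}{27} \approx -9.443 \cdot 10^{10}$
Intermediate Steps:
$X = 695$ ($X = 8 + 687 = 695$)
$t{\left(E \right)} = \frac{1}{513}$
$\left(t{\left(X \right)} - 214113\right) \left(385092 + 55936\right) = \left(\frac{1}{513} - 214113\right) \left(385092 + 55936\right) = \left(- \frac{109839968}{513}\right) 441028 = - \frac{2549605337216}{27}$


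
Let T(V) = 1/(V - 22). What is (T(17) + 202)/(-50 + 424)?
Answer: 1009/1870 ≈ 0.53957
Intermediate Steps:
T(V) = 1/(-22 + V)
(T(17) + 202)/(-50 + 424) = (1/(-22 + 17) + 202)/(-50 + 424) = (1/(-5) + 202)/374 = (-1/5 + 202)*(1/374) = (1009/5)*(1/374) = 1009/1870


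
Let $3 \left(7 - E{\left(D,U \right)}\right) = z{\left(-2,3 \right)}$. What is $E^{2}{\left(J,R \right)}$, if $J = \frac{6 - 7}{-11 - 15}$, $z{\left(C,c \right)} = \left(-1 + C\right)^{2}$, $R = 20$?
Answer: $16$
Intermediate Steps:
$J = \frac{1}{26}$ ($J = - \frac{1}{-26} = \left(-1\right) \left(- \frac{1}{26}\right) = \frac{1}{26} \approx 0.038462$)
$E{\left(D,U \right)} = 4$ ($E{\left(D,U \right)} = 7 - \frac{\left(-1 - 2\right)^{2}}{3} = 7 - \frac{\left(-3\right)^{2}}{3} = 7 - 3 = 4$)
$E^{2}{\left(J,R \right)} = 4^{2} = 16$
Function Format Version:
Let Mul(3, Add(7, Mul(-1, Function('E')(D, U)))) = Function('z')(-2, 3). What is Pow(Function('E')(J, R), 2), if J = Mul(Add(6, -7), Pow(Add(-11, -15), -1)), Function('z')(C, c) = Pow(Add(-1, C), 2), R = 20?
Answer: 16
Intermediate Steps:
J = Rational(1, 26) (J = Mul(-1, Pow(-26, -1)) = Mul(-1, Rational(-1, 26)) = Rational(1, 26) ≈ 0.038462)
Function('E')(D, U) = 4 (Function('E')(D, U) = Add(7, Mul(Rational(-1, 3), Pow(Add(-1, -2), 2))) = Add(7, Mul(Rational(-1, 3), Pow(-3, 2))) = Add(7, Mul(Rational(-1, 3), 9)) = Add(7, -3) = 4)
Pow(Function('E')(J, R), 2) = Pow(4, 2) = 16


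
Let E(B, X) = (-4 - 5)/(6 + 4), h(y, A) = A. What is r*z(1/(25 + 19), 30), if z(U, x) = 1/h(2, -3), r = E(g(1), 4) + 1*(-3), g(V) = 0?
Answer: 13/10 ≈ 1.3000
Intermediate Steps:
E(B, X) = -9/10
r = -39/10 (r = -9/10 + 1*(-3) = -9/10 - 3 = -39/10 ≈ -3.9000)
z(U, x) = -1/3 (z(U, x) = 1/(-3) = -1/3)
r*z(1/(25 + 19), 30) = -39/10*(-1/3) = 13/10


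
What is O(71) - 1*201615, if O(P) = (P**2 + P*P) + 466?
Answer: -191067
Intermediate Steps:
O(P) = 466 + 2*P**2 (O(P) = (P**2 + P**2) + 466 = 2*P**2 + 466 = 466 + 2*P**2)
O(71) - 1*201615 = (466 + 2*71**2) - 1*201615 = (466 + 2*5041) - 201615 = (466 + 10082) - 201615 = 10548 - 201615 = -191067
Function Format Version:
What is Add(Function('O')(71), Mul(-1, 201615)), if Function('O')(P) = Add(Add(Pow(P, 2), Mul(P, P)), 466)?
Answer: -191067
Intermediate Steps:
Function('O')(P) = Add(466, Mul(2, Pow(P, 2))) (Function('O')(P) = Add(Add(Pow(P, 2), Pow(P, 2)), 466) = Add(Mul(2, Pow(P, 2)), 466) = Add(466, Mul(2, Pow(P, 2))))
Add(Function('O')(71), Mul(-1, 201615)) = Add(Add(466, Mul(2, Pow(71, 2))), Mul(-1, 201615)) = Add(Add(466, Mul(2, 5041)), -201615) = Add(Add(466, 10082), -201615) = Add(10548, -201615) = -191067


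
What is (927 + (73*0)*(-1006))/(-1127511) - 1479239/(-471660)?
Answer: 26467000243/8441299020 ≈ 3.1354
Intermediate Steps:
(927 + (73*0)*(-1006))/(-1127511) - 1479239/(-471660) = (927 + 0*(-1006))*(-1/1127511) - 1479239*(-1/471660) = (927 + 0)*(-1/1127511) + 1479239/471660 = 927*(-1/1127511) + 1479239/471660 = -103/125279 + 1479239/471660 = 26467000243/8441299020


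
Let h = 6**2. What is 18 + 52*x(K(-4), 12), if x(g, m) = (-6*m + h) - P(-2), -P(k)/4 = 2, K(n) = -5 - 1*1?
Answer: -1438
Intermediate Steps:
K(n) = -6 (K(n) = -5 - 1 = -6)
P(k) = -8 (P(k) = -4*2 = -8)
h = 36
x(g, m) = 44 - 6*m (x(g, m) = (-6*m + 36) - 1*(-8) = (36 - 6*m) + 8 = 44 - 6*m)
18 + 52*x(K(-4), 12) = 18 + 52*(44 - 6*12) = 18 + 52*(44 - 72) = 18 + 52*(-28) = 18 - 1456 = -1438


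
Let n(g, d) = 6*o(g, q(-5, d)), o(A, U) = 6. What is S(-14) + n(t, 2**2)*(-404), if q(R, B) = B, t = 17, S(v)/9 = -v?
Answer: -14418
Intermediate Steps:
S(v) = -9*v (S(v) = 9*(-v) = -9*v)
n(g, d) = 36 (n(g, d) = 6*6 = 36)
S(-14) + n(t, 2**2)*(-404) = -9*(-14) + 36*(-404) = 126 - 14544 = -14418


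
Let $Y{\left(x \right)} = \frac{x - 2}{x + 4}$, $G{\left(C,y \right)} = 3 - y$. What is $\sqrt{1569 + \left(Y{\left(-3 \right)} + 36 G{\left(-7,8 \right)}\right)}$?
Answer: $2 \sqrt{346} \approx 37.202$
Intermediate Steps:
$Y{\left(x \right)} = \frac{-2 + x}{4 + x}$
$\sqrt{1569 + \left(Y{\left(-3 \right)} + 36 G{\left(-7,8 \right)}\right)} = \sqrt{1569 + \left(\frac{-2 - 3}{4 - 3} + 36 \left(3 - 8\right)\right)} = \sqrt{1569 + \left(1^{-1} \left(-5\right) + 36 \left(3 - 8\right)\right)} = \sqrt{1569 + \left(1 \left(-5\right) + 36 \left(-5\right)\right)} = \sqrt{1569 - 185} = \sqrt{1384} = 2 \sqrt{346}$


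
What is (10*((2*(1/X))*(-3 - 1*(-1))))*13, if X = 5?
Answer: -104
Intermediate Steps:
(10*((2*(1/X))*(-3 - 1*(-1))))*13 = (10*((2*(1/5))*(-3 - 1*(-1))))*13 = (10*((2*(1*(⅕)))*(-3 + 1)))*13 = (10*((2*(⅕))*(-2)))*13 = (10*((⅖)*(-2)))*13 = (10*(-⅘))*13 = -8*13 = -104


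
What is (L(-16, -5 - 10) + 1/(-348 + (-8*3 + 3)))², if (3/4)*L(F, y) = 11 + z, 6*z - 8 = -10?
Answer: 339889/1681 ≈ 202.19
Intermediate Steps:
z = -⅓ (z = 4/3 + (⅙)*(-10) = 4/3 - 5/3 = -⅓ ≈ -0.33333)
L(F, y) = 128/9 (L(F, y) = 4*(11 - ⅓)/3 = (4/3)*(32/3) = 128/9)
(L(-16, -5 - 10) + 1/(-348 + (-8*3 + 3)))² = (128/9 + 1/(-348 + (-8*3 + 3)))² = (128/9 + 1/(-348 + (-24 + 3)))² = (128/9 + 1/(-348 - 21))² = (128/9 + 1/(-369))² = (128/9 - 1/369)² = (583/41)² = 339889/1681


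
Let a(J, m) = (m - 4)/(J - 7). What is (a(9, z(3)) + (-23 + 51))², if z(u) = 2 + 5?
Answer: 3481/4 ≈ 870.25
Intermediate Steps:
z(u) = 7
a(J, m) = (-4 + m)/(-7 + J)
(a(9, z(3)) + (-23 + 51))² = ((-4 + 7)/(-7 + 9) + (-23 + 51))² = (3/2 + 28)² = (59/2)² = 3481/4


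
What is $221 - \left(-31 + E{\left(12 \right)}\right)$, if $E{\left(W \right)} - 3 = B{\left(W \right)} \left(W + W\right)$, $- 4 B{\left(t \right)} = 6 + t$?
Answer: $357$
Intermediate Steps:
$B{\left(t \right)} = - \frac{3}{2} - \frac{t}{4}$ ($B{\left(t \right)} = - \frac{6 + t}{4} = - \frac{3}{2} - \frac{t}{4}$)
$E{\left(W \right)} = 3 + 2 W \left(- \frac{3}{2} - \frac{W}{4}\right)$ ($E{\left(W \right)} = 3 + \left(- \frac{3}{2} - \frac{W}{4}\right) \left(W + W\right) = 3 + \left(- \frac{3}{2} - \frac{W}{4}\right) 2 W = 3 + 2 W \left(- \frac{3}{2} - \frac{W}{4}\right)$)
$221 - \left(-31 + E{\left(12 \right)}\right) = 221 - \left(-31 + \left(3 - 6 \left(6 + 12\right)\right)\right) = 221 - \left(-31 + \left(3 - 6 \cdot 18\right)\right) = 221 - \left(-31 + \left(3 - 108\right)\right) = 221 - \left(-31 - 105\right) = 221 - -136 = 221 + 136 = 357$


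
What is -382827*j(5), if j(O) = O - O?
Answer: 0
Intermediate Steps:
j(O) = 0
-382827*j(5) = -382827*0 = 0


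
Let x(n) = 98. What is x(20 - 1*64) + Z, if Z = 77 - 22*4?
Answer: 87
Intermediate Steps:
Z = -11 (Z = 77 - 88 = -11)
x(20 - 1*64) + Z = 98 - 11 = 87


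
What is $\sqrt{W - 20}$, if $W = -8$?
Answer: $2 i \sqrt{7} \approx 5.2915 i$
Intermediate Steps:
$\sqrt{W - 20} = \sqrt{-8 - 20} = \sqrt{-28} = 2 i \sqrt{7}$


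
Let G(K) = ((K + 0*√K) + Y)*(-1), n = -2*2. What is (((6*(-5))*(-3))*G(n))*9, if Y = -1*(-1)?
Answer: 2430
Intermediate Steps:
n = -4
Y = 1
G(K) = -1 - K (G(K) = ((K + 0*√K) + 1)*(-1) = ((K + 0) + 1)*(-1) = (K + 1)*(-1) = (1 + K)*(-1) = -1 - K)
(((6*(-5))*(-3))*G(n))*9 = (((6*(-5))*(-3))*(-1 - 1*(-4)))*9 = ((-30*(-3))*(-1 + 4))*9 = (90*3)*9 = 270*9 = 2430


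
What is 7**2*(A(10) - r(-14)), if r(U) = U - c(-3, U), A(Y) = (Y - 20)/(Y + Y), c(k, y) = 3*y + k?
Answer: -3087/2 ≈ -1543.5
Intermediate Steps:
c(k, y) = k + 3*y
A(Y) = (-20 + Y)/(2*Y) (A(Y) = (-20 + Y)/((2*Y)) = (-20 + Y)*(1/(2*Y)) = (-20 + Y)/(2*Y))
r(U) = 3 - 2*U (r(U) = U - (-3 + 3*U) = U + (3 - 3*U) = 3 - 2*U)
7**2*(A(10) - r(-14)) = 7**2*((1/2)*(-20 + 10)/10 - (3 - 2*(-14))) = 49*((1/2)*(1/10)*(-10) - (3 + 28)) = 49*(-1/2 - 1*31) = 49*(-1/2 - 31) = 49*(-63/2) = -3087/2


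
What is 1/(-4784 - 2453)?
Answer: -1/7237 ≈ -0.00013818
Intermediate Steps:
1/(-4784 - 2453) = 1/(-7237) = -1/7237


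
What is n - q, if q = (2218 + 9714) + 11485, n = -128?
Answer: -23545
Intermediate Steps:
q = 23417 (q = 11932 + 11485 = 23417)
n - q = -128 - 1*23417 = -128 - 23417 = -23545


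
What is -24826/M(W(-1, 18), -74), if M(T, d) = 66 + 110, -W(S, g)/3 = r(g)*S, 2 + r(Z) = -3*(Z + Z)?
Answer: -12413/88 ≈ -141.06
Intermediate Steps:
r(Z) = -2 - 6*Z (r(Z) = -2 - 3*(Z + Z) = -2 - 6*Z)
W(S, g) = -3*S*(-2 - 6*g) (W(S, g) = -3*(-2 - 6*g)*S = -3*S*(-2 - 6*g))
M(T, d) = 176
-24826/M(W(-1, 18), -74) = -24826/176 = -24826*1/176 = -12413/88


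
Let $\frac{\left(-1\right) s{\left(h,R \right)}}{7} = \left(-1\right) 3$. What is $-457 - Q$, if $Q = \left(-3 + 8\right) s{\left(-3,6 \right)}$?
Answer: $-562$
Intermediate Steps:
$s{\left(h,R \right)} = 21$ ($s{\left(h,R \right)} = - 7 \left(\left(-1\right) 3\right) = \left(-7\right) \left(-3\right) = 21$)
$Q = 105$ ($Q = \left(-3 + 8\right) 21 = 5 \cdot 21 = 105$)
$-457 - Q = -457 - 105 = -562$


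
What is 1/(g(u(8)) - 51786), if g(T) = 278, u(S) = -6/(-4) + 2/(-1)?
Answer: -1/51508 ≈ -1.9414e-5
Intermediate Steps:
u(S) = -½ (u(S) = -6*(-¼) + 2*(-1) = 3/2 - 2 = -½)
1/(g(u(8)) - 51786) = 1/(278 - 51786) = 1/(-51508) = -1/51508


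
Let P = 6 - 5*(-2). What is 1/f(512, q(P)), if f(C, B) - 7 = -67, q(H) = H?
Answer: -1/60 ≈ -0.016667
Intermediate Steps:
P = 16 (P = 6 + 10 = 16)
f(C, B) = -60 (f(C, B) = 7 - 67 = -60)
1/f(512, q(P)) = 1/(-60) = -1/60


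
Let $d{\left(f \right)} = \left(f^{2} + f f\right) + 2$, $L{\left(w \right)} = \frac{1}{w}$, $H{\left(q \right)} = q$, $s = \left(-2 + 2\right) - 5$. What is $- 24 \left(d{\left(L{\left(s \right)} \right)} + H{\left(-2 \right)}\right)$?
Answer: $- \frac{48}{25} \approx -1.92$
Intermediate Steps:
$s = -5$ ($s = 0 - 5 = -5$)
$d{\left(f \right)} = 2 + 2 f^{2}$ ($d{\left(f \right)} = \left(f^{2} + f^{2}\right) + 2 = 2 f^{2} + 2 = 2 + 2 f^{2}$)
$- 24 \left(d{\left(L{\left(s \right)} \right)} + H{\left(-2 \right)}\right) = - 24 \left(\left(2 + 2 \left(\frac{1}{-5}\right)^{2}\right) - 2\right) = - 24 \left(\left(2 + 2 \left(- \frac{1}{5}\right)^{2}\right) - 2\right) = - 24 \left(\left(2 + 2 \cdot \frac{1}{25}\right) - 2\right) = - 24 \left(\left(2 + \frac{2}{25}\right) - 2\right) = - 24 \left(\frac{52}{25} - 2\right) = \left(-24\right) \frac{2}{25} = - \frac{48}{25}$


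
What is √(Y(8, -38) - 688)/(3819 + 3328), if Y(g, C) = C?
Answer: 11*I*√6/7147 ≈ 0.00377*I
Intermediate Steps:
√(Y(8, -38) - 688)/(3819 + 3328) = √(-38 - 688)/(3819 + 3328) = √(-726)/7147 = (11*I*√6)*(1/7147) = 11*I*√6/7147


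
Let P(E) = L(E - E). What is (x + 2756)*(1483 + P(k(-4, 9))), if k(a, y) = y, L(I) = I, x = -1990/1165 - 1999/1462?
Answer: 1390716963039/340646 ≈ 4.0826e+6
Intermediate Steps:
x = -1047643/340646 (x = -1990*1/1165 - 1999*1/1462 = -398/233 - 1999/1462 = -1047643/340646 ≈ -3.0755)
P(E) = 0 (P(E) = E - E = 0)
(x + 2756)*(1483 + P(k(-4, 9))) = (-1047643/340646 + 2756)*(1483 + 0) = (937772733/340646)*1483 = 1390716963039/340646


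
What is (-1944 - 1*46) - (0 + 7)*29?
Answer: -2193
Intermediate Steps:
(-1944 - 1*46) - (0 + 7)*29 = (-1944 - 46) - 7*29 = -1990 - 1*203 = -1990 - 203 = -2193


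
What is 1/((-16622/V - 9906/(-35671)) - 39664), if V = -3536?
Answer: -63066328/2501148858303 ≈ -2.5215e-5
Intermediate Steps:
1/((-16622/V - 9906/(-35671)) - 39664) = 1/((-16622/(-3536) - 9906/(-35671)) - 39664) = 1/((-16622*(-1/3536) - 9906*(-1/35671)) - 39664) = 1/((8311/1768 + 9906/35671) - 39664) = 1/(313975489/63066328 - 39664) = 1/(-2501148858303/63066328) = -63066328/2501148858303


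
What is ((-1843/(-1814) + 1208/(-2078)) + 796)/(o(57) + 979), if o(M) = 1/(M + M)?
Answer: 85561391109/105175423411 ≈ 0.81351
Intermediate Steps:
o(M) = 1/(2*M)
((-1843/(-1814) + 1208/(-2078)) + 796)/(o(57) + 979) = ((-1843/(-1814) + 1208/(-2078)) + 796)/((½)/57 + 979) = ((-1843*(-1/1814) + 1208*(-1/2078)) + 796)/((½)*(1/57) + 979) = ((1843/1814 - 604/1039) + 796)/(1/114 + 979) = (819221/1884746 + 796)/(111607/114) = (1501077037/1884746)*(114/111607) = 85561391109/105175423411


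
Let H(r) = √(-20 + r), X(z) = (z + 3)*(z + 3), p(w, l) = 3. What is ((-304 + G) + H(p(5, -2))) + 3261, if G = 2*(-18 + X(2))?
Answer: 2971 + I*√17 ≈ 2971.0 + 4.1231*I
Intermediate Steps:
X(z) = (3 + z)² (X(z) = (3 + z)*(3 + z) = (3 + z)²)
G = 14 (G = 2*(-18 + (3 + 2)²) = 2*(-18 + 5²) = 2*(-18 + 25) = 2*7 = 14)
((-304 + G) + H(p(5, -2))) + 3261 = ((-304 + 14) + √(-20 + 3)) + 3261 = (-290 + √(-17)) + 3261 = (-290 + I*√17) + 3261 = 2971 + I*√17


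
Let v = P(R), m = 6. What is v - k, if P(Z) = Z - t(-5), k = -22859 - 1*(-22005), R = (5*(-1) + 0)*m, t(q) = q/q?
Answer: 823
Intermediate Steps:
t(q) = 1
R = -30 (R = (5*(-1) + 0)*6 = (-5 + 0)*6 = -5*6 = -30)
k = -854 (k = -22859 + 22005 = -854)
P(Z) = -1 + Z (P(Z) = Z - 1*1 = Z - 1 = -1 + Z)
v = -31 (v = -1 - 30 = -31)
v - k = -31 - 1*(-854) = -31 + 854 = 823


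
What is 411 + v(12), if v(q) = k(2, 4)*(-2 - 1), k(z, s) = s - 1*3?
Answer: 408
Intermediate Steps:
k(z, s) = -3 + s (k(z, s) = s - 3 = -3 + s)
v(q) = -3 (v(q) = (-3 + 4)*(-2 - 1) = 1*(-3) = -3)
411 + v(12) = 411 - 3 = 408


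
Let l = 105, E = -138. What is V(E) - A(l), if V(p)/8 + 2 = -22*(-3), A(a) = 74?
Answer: 438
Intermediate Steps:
V(p) = 512 (V(p) = -16 + 8*(-22*(-3)) = -16 + 8*66 = -16 + 528 = 512)
V(E) - A(l) = 512 - 1*74 = 512 - 74 = 438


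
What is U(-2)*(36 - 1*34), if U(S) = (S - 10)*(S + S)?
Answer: 96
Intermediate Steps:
U(S) = 2*S*(-10 + S) (U(S) = (-10 + S)*(2*S) = 2*S*(-10 + S))
U(-2)*(36 - 1*34) = (2*(-2)*(-10 - 2))*(36 - 1*34) = (2*(-2)*(-12))*(36 - 34) = 48*2 = 96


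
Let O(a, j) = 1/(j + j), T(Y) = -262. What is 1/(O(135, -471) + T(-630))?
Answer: -942/246805 ≈ -0.0038168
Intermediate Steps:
O(a, j) = 1/(2*j)
1/(O(135, -471) + T(-630)) = 1/((½)/(-471) - 262) = 1/((½)*(-1/471) - 262) = 1/(-1/942 - 262) = 1/(-246805/942) = -942/246805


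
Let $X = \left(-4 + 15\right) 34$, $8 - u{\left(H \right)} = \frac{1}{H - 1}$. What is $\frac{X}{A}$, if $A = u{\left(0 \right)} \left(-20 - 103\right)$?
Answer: $- \frac{374}{1107} \approx -0.33785$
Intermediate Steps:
$u{\left(H \right)} = 8 - \frac{1}{-1 + H}$ ($u{\left(H \right)} = 8 - \frac{1}{H - 1} = 8 - \frac{1}{-1 + H}$)
$X = 374$ ($X = 11 \cdot 34 = 374$)
$A = -1107$ ($A = \frac{-9 + 8 \cdot 0}{-1 + 0} \left(-20 - 103\right) = \frac{-9 + 0}{-1} \left(-123\right) = \left(-1\right) \left(-9\right) \left(-123\right) = 9 \left(-123\right) = -1107$)
$\frac{X}{A} = \frac{374}{-1107} = 374 \left(- \frac{1}{1107}\right) = - \frac{374}{1107}$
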